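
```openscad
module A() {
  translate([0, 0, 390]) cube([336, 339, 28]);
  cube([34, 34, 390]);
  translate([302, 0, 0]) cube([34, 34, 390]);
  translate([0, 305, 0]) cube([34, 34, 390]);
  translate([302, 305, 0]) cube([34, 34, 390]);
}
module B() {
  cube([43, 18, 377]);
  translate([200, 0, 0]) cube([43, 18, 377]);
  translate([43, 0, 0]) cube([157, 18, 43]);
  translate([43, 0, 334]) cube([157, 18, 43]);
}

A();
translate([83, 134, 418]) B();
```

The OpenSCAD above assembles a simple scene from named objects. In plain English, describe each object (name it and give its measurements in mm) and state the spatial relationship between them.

A is a four-legged stool. The seat is a 336×339×28 mm slab whose top surface is at z = 418 mm; four square legs, each 34×34 mm in cross-section, run from the floor (z = 0) to the underside of the seat, each flush with a corner of the seat.

B is a rectangular picture frame lying in the x–z plane (depth along y). The opening is 157 mm wide (x) by 291 mm tall (z), surrounded by a border 43 mm wide on all four sides. The frame is 18 mm deep and is made of two full-height vertical stiles with two horizontal rails fitted between them.

The picture frame is on top of the stool.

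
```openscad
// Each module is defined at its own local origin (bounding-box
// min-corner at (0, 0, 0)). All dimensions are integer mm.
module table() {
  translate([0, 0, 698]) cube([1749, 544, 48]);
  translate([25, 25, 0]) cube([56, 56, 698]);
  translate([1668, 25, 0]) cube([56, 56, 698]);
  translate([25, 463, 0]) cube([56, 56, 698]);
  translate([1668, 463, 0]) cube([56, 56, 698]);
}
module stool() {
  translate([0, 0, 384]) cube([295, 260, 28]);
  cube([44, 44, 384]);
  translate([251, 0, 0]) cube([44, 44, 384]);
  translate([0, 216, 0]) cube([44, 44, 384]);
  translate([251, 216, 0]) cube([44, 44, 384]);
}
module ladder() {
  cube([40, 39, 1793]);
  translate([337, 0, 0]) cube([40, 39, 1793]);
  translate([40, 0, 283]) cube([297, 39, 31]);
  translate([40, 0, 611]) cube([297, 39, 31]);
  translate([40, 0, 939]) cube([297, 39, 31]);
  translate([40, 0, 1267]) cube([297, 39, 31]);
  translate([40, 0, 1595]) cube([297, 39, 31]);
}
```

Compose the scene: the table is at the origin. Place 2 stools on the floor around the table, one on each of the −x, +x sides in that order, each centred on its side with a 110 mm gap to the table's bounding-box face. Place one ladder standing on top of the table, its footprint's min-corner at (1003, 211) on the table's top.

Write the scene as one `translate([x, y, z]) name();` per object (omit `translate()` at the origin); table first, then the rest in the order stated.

table();
translate([-405, 142, 0]) stool();
translate([1859, 142, 0]) stool();
translate([1003, 211, 746]) ladder();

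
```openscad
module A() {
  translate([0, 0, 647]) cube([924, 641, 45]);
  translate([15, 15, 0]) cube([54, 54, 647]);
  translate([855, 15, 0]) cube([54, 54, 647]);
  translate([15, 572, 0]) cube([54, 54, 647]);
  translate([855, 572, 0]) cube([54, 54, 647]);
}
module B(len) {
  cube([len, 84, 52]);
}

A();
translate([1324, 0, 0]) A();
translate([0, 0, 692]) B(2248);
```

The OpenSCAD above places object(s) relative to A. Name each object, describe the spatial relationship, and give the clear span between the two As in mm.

Second table starts at x = 1324; first ends at x = 924; clear span = 1324 − 924 = 400 mm.

A is a table. B is a beam. A beam spans the tops of two tables. The clear span between the two tables is 400 mm.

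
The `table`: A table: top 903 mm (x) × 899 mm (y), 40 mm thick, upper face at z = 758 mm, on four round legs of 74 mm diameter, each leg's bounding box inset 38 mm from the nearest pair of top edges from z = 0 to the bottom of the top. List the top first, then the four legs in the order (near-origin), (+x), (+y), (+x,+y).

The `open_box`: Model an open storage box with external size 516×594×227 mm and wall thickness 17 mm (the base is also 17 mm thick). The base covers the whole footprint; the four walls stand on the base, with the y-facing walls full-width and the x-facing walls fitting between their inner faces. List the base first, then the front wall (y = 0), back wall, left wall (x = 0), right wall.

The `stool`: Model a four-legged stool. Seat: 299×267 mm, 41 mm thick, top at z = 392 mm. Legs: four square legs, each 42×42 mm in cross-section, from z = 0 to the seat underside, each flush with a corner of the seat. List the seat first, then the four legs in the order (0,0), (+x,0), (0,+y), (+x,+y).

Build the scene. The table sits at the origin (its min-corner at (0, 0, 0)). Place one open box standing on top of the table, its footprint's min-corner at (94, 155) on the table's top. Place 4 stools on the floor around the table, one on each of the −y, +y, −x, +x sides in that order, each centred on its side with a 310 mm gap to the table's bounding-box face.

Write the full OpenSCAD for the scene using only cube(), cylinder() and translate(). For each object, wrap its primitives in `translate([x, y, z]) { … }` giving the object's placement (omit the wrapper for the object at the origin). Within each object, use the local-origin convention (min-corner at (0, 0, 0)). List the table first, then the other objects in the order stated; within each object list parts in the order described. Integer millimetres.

translate([0, 0, 718]) cube([903, 899, 40]);
translate([75, 75, 0]) cylinder(h = 718, r = 37);
translate([828, 75, 0]) cylinder(h = 718, r = 37);
translate([75, 824, 0]) cylinder(h = 718, r = 37);
translate([828, 824, 0]) cylinder(h = 718, r = 37);
translate([94, 155, 758]) {
  cube([516, 594, 17]);
  translate([0, 0, 17]) cube([516, 17, 210]);
  translate([0, 577, 17]) cube([516, 17, 210]);
  translate([0, 17, 17]) cube([17, 560, 210]);
  translate([499, 17, 17]) cube([17, 560, 210]);
}
translate([302, -577, 0]) {
  translate([0, 0, 351]) cube([299, 267, 41]);
  cube([42, 42, 351]);
  translate([257, 0, 0]) cube([42, 42, 351]);
  translate([0, 225, 0]) cube([42, 42, 351]);
  translate([257, 225, 0]) cube([42, 42, 351]);
}
translate([302, 1209, 0]) {
  translate([0, 0, 351]) cube([299, 267, 41]);
  cube([42, 42, 351]);
  translate([257, 0, 0]) cube([42, 42, 351]);
  translate([0, 225, 0]) cube([42, 42, 351]);
  translate([257, 225, 0]) cube([42, 42, 351]);
}
translate([-609, 316, 0]) {
  translate([0, 0, 351]) cube([299, 267, 41]);
  cube([42, 42, 351]);
  translate([257, 0, 0]) cube([42, 42, 351]);
  translate([0, 225, 0]) cube([42, 42, 351]);
  translate([257, 225, 0]) cube([42, 42, 351]);
}
translate([1213, 316, 0]) {
  translate([0, 0, 351]) cube([299, 267, 41]);
  cube([42, 42, 351]);
  translate([257, 0, 0]) cube([42, 42, 351]);
  translate([0, 225, 0]) cube([42, 42, 351]);
  translate([257, 225, 0]) cube([42, 42, 351]);
}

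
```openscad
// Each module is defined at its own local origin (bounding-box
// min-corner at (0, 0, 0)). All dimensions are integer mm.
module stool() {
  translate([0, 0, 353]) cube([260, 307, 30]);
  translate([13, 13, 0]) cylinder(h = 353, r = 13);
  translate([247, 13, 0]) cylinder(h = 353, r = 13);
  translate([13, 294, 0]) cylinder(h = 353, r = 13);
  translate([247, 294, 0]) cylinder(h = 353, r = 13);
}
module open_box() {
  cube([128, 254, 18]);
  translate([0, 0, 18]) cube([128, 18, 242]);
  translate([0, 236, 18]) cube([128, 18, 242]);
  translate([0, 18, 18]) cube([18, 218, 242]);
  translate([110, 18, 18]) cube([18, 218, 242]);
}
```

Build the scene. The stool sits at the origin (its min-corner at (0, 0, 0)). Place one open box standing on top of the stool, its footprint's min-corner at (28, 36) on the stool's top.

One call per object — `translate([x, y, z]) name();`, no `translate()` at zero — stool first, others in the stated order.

stool();
translate([28, 36, 383]) open_box();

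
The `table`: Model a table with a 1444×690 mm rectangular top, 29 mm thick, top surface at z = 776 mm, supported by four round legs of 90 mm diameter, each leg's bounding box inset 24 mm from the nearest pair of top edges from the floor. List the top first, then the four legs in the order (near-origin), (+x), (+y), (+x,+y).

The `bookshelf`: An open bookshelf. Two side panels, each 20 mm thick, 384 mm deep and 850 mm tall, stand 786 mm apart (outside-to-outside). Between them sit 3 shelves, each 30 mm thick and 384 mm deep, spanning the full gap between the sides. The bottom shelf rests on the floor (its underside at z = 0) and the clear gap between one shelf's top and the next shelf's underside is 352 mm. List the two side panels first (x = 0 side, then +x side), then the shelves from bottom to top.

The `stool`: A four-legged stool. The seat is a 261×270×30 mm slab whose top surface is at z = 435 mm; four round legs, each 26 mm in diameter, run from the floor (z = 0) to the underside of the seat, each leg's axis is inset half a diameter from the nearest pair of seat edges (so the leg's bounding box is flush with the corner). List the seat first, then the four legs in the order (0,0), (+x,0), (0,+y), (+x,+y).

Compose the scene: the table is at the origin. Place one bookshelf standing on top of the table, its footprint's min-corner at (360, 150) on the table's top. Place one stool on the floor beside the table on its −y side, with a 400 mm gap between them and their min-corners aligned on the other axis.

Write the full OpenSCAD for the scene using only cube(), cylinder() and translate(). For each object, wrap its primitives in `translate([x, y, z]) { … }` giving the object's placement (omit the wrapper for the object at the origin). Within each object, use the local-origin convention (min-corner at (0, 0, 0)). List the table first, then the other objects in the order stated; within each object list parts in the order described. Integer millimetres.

translate([0, 0, 747]) cube([1444, 690, 29]);
translate([69, 69, 0]) cylinder(h = 747, r = 45);
translate([1375, 69, 0]) cylinder(h = 747, r = 45);
translate([69, 621, 0]) cylinder(h = 747, r = 45);
translate([1375, 621, 0]) cylinder(h = 747, r = 45);
translate([360, 150, 776]) {
  cube([20, 384, 850]);
  translate([766, 0, 0]) cube([20, 384, 850]);
  translate([20, 0, 0]) cube([746, 384, 30]);
  translate([20, 0, 382]) cube([746, 384, 30]);
  translate([20, 0, 764]) cube([746, 384, 30]);
}
translate([0, -670, 0]) {
  translate([0, 0, 405]) cube([261, 270, 30]);
  translate([13, 13, 0]) cylinder(h = 405, r = 13);
  translate([248, 13, 0]) cylinder(h = 405, r = 13);
  translate([13, 257, 0]) cylinder(h = 405, r = 13);
  translate([248, 257, 0]) cylinder(h = 405, r = 13);
}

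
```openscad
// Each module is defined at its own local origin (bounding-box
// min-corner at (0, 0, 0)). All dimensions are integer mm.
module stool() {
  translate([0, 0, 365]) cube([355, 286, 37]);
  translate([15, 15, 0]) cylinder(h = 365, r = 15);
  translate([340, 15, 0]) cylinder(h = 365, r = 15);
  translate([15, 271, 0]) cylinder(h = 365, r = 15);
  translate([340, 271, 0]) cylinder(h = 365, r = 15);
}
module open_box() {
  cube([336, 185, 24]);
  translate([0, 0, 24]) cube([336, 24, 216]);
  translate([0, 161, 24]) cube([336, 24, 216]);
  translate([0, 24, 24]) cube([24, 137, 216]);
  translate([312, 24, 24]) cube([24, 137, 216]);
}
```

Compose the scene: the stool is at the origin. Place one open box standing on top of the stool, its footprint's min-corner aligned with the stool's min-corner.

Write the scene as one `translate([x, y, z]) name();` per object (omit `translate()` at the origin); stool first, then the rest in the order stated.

stool();
translate([0, 0, 402]) open_box();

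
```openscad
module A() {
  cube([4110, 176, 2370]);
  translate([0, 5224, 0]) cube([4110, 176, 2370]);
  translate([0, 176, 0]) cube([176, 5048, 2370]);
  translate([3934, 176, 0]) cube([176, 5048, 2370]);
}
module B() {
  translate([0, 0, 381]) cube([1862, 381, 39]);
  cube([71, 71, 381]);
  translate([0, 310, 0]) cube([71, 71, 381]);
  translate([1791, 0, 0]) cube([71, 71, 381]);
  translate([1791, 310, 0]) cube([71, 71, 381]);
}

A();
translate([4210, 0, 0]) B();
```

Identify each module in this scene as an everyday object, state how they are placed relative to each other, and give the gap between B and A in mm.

The bench's nearest face is 100 mm from the house frame's +x face.

A is a house frame. B is a bench. The bench is on the floor beside the house frame on its +x side. The gap between the bench and the house frame is 100 mm.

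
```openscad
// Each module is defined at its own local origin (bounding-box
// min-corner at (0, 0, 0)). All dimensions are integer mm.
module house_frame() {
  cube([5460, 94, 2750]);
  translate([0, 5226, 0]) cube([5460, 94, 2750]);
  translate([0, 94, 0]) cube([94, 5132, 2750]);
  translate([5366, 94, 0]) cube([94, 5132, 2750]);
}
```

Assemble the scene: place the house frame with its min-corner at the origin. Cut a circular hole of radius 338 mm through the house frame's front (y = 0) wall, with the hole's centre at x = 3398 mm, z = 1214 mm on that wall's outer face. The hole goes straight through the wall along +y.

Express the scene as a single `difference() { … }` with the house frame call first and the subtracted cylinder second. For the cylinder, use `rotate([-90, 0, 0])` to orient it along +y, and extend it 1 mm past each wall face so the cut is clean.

difference() {
  house_frame();
  translate([3398, -1, 1214]) rotate([-90, 0, 0]) cylinder(h = 96, r = 338);
}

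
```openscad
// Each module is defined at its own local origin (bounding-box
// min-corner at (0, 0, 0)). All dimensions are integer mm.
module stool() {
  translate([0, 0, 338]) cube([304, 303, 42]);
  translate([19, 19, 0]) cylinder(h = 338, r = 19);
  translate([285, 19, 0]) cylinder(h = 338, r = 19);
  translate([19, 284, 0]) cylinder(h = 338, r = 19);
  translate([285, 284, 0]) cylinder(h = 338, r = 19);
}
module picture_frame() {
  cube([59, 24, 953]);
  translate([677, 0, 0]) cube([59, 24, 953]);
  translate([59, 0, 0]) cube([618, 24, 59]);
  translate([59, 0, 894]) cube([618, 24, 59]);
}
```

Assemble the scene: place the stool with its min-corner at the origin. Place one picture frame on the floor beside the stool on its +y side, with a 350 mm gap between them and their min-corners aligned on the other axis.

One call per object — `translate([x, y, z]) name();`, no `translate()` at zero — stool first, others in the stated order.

stool();
translate([0, 653, 0]) picture_frame();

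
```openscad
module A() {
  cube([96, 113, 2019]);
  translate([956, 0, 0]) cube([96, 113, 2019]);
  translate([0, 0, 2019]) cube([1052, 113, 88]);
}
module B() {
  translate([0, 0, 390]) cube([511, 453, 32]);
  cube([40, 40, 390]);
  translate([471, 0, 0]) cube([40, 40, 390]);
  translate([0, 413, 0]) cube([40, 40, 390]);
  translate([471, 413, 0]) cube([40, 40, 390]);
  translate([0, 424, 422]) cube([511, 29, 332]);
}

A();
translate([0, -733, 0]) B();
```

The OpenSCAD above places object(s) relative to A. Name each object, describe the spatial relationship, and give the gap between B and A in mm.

A is a door frame. B is a chair. The chair is on the floor beside the door frame on its −y side. The gap between the chair and the door frame is 280 mm.

The chair's nearest face is 280 mm from the door frame's −y face.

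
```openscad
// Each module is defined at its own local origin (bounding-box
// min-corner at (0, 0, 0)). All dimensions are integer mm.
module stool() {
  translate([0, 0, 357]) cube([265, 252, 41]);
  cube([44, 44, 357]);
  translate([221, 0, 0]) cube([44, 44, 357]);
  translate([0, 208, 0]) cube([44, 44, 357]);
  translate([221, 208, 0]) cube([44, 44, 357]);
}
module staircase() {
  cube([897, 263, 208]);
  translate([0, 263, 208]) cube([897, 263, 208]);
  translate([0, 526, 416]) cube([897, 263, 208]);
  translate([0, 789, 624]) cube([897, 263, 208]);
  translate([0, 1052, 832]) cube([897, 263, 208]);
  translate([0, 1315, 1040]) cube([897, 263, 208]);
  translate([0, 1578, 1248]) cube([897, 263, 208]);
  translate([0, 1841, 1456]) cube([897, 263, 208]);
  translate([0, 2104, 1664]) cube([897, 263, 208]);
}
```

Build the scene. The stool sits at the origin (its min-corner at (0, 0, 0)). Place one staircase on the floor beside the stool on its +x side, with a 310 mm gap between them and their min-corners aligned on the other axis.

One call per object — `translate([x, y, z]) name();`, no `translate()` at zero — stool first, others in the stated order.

stool();
translate([575, 0, 0]) staircase();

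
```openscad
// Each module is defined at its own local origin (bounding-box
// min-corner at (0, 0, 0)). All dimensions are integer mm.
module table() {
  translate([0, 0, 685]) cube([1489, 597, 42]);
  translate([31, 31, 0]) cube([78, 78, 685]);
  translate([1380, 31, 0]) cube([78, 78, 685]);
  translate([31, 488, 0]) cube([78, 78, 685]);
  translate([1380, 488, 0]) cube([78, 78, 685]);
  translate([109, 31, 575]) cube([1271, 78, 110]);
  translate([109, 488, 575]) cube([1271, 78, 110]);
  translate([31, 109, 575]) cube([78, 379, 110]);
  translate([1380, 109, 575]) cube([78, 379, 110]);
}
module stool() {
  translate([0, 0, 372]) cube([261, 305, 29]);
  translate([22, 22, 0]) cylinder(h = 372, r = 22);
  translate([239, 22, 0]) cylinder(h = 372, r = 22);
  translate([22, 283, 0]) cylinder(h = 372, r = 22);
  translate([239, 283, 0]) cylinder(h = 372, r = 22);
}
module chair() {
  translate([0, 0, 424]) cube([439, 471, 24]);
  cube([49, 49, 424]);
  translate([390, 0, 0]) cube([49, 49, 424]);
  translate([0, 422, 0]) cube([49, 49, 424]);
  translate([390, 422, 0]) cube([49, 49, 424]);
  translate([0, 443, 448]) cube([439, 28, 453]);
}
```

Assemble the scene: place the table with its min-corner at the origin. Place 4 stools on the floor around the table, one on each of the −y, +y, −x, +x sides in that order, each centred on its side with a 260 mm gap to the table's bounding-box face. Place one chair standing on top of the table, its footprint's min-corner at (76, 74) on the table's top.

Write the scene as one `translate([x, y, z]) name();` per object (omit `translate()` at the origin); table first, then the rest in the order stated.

table();
translate([614, -565, 0]) stool();
translate([614, 857, 0]) stool();
translate([-521, 146, 0]) stool();
translate([1749, 146, 0]) stool();
translate([76, 74, 727]) chair();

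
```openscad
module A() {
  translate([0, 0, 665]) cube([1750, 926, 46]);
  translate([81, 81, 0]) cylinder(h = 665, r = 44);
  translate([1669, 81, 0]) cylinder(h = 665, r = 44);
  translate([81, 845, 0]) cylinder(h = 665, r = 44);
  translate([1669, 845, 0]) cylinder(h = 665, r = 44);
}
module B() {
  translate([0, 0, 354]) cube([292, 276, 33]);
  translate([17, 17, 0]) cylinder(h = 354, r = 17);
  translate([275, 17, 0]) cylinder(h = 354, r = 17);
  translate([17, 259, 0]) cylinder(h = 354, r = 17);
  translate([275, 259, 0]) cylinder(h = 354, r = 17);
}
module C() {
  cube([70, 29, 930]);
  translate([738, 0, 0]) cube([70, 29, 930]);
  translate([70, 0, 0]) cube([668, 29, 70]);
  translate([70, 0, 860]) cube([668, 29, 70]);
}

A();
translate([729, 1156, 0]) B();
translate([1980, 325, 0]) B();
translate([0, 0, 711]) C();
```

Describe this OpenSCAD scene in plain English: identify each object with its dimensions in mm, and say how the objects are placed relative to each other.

A is a rectangular dining table. The top is 1750×926×46 mm with its upper surface at z = 711 mm. It stands on four round legs of 88 mm diameter, each leg's bounding box inset 37 mm from the nearest pair of top edges, running from the floor to the underside of the top.

B is a four-legged stool. The seat is 292×276 mm, 33 mm thick, top at z = 387 mm. It stands on four round legs, each 34 mm in diameter, from z = 0 to the seat underside, each leg's axis is inset half a diameter from the nearest pair of seat edges (so the leg's bounding box is flush with the corner).

C is a picture frame with a 668×790 mm rectangular opening (x by z) and a uniform 70 mm border on every side. Frame depth is 29 mm along y. It is built from two vertical stiles running the full outside height and two horizontal rails spanning the gap between the stiles.

Two stools sit around the table at the +y, +x sides. The picture frame is on top of the table.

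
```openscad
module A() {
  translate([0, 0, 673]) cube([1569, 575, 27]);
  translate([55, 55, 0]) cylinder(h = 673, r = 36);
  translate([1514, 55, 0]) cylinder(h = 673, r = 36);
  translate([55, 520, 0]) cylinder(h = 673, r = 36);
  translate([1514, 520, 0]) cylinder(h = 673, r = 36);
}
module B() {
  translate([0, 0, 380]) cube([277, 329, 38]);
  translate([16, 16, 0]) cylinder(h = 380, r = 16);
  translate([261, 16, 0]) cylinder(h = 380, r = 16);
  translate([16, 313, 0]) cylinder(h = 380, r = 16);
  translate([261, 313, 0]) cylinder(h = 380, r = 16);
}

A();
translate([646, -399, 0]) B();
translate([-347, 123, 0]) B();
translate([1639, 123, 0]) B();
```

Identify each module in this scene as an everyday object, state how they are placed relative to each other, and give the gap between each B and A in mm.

A is a table. B is a stool. Three stools sit around the table at the −y, −x, +x sides. The gap between each stool and the table is 70 mm.

Each stool's nearest face is 70 mm from the table's bounding box.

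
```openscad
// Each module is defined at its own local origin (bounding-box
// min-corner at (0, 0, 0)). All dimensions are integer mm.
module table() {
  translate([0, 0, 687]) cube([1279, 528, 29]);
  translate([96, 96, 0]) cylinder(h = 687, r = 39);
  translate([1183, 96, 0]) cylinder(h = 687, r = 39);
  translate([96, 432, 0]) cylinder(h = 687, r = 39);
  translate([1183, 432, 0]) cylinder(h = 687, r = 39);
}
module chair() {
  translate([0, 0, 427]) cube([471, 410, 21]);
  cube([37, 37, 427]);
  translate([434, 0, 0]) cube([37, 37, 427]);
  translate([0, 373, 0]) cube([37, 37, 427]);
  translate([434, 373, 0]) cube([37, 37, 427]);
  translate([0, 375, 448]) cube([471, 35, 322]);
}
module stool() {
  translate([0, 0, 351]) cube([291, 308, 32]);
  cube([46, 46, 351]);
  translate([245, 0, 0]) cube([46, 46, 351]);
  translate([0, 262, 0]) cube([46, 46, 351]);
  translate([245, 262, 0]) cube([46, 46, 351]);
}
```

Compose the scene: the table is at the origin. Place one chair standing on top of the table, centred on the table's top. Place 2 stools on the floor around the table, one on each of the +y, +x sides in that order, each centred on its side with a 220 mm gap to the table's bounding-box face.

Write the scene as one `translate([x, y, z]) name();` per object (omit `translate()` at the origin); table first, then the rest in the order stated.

table();
translate([404, 59, 716]) chair();
translate([494, 748, 0]) stool();
translate([1499, 110, 0]) stool();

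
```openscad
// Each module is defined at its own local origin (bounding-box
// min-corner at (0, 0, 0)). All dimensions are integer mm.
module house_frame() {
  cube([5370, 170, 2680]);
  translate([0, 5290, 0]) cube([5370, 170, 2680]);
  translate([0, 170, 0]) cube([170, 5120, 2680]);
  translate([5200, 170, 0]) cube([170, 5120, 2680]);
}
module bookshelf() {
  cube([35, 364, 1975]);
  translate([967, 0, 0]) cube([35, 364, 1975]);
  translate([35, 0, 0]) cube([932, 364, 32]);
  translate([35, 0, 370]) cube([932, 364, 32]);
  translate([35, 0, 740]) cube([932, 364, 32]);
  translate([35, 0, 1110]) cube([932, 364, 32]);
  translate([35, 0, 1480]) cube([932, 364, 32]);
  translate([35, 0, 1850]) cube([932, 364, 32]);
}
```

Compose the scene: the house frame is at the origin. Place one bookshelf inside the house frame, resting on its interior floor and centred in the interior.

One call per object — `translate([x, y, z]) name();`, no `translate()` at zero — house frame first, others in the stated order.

house_frame();
translate([2184, 2548, 0]) bookshelf();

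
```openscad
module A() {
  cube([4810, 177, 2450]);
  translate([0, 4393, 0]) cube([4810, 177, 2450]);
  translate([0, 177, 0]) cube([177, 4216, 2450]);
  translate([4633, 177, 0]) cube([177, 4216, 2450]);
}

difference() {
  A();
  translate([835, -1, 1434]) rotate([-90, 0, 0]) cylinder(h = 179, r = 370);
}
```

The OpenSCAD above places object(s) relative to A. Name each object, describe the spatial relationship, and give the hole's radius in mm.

A is a house frame. The house frame has a circular hole through its front wall. The hole's radius is 370 mm.

The subtracted cylinder has r = 370 mm.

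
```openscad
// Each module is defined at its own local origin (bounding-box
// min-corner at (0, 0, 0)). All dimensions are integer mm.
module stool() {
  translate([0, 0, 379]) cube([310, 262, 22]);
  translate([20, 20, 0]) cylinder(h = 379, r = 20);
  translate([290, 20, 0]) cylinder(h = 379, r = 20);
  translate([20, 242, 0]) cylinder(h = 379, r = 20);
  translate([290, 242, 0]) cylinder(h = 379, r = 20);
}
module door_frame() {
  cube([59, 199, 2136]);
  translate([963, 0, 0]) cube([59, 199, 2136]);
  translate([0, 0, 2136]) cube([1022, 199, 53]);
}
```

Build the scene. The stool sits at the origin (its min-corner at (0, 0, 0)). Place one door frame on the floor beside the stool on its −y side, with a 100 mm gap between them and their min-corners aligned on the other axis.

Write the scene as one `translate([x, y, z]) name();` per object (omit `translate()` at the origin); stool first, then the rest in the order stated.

stool();
translate([0, -299, 0]) door_frame();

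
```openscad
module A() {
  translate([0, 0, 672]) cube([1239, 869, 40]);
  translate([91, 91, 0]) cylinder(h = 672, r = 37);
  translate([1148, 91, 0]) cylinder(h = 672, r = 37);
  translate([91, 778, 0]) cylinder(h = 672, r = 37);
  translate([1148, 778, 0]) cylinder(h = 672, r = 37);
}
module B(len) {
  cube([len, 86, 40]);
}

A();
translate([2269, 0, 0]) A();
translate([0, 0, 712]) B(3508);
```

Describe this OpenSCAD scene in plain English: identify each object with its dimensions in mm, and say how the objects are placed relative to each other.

A is a rectangular dining table. The top is 1239×869×40 mm with its upper surface at z = 712 mm. It stands on four round legs of 74 mm diameter, each leg's bounding box inset 54 mm from the nearest pair of top edges, running from the floor to the underside of the top.

B is a rectangular beam 3508 mm long (x), 86 mm deep (y), 40 mm thick (z).

The beam spans the tops of two tables placed 1030 mm apart, resting at z = 712 mm.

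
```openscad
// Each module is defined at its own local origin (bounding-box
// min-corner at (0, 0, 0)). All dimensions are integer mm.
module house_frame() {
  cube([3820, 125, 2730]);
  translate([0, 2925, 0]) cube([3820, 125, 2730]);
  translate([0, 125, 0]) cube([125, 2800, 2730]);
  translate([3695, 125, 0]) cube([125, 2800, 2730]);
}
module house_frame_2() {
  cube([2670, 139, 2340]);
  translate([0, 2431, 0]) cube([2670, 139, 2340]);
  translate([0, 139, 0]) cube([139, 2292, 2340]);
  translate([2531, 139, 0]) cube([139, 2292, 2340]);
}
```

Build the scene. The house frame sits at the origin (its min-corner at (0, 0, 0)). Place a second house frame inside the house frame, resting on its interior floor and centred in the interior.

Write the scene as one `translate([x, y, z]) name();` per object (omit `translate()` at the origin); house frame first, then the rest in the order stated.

house_frame();
translate([575, 240, 0]) house_frame_2();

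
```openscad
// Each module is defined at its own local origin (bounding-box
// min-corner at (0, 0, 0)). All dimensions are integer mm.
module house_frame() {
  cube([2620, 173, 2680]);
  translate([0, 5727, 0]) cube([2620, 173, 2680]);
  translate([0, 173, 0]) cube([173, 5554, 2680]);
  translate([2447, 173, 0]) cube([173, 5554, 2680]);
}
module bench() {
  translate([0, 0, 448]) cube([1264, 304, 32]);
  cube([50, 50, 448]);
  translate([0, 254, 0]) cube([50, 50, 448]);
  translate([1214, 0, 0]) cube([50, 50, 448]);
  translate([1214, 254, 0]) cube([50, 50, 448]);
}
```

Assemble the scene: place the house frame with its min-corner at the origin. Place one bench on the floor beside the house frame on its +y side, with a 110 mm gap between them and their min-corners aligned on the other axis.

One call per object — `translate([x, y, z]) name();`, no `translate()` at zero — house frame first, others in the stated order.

house_frame();
translate([0, 6010, 0]) bench();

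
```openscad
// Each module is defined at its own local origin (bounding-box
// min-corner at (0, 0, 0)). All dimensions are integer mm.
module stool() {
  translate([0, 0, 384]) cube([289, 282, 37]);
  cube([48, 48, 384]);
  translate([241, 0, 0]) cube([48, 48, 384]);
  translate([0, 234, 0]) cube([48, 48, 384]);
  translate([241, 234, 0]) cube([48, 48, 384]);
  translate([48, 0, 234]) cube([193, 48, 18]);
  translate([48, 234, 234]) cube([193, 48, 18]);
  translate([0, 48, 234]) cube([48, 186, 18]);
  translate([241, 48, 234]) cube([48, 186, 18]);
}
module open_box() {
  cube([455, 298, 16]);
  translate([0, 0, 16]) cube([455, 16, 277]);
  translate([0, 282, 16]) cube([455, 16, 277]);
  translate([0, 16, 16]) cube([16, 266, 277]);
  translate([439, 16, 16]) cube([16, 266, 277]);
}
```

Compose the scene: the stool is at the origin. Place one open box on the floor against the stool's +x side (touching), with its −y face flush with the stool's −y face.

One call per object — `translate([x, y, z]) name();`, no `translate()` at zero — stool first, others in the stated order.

stool();
translate([289, 0, 0]) open_box();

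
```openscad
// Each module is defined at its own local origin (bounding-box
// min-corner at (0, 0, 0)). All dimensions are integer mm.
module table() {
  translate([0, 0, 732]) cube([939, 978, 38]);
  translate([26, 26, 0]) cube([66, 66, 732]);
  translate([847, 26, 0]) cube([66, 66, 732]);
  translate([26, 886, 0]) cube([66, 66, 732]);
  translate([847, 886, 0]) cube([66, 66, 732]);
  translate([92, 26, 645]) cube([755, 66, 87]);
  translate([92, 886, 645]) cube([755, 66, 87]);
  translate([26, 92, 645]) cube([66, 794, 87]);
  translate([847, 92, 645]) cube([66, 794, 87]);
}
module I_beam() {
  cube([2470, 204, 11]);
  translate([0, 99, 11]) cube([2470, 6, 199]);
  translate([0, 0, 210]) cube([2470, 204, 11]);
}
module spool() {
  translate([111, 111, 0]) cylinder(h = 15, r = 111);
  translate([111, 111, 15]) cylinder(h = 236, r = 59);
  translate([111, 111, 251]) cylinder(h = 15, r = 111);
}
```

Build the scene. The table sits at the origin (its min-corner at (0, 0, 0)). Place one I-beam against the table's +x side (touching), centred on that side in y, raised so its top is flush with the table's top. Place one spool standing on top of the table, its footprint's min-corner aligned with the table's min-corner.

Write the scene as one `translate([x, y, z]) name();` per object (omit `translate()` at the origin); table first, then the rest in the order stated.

table();
translate([939, 387, 549]) I_beam();
translate([0, 0, 770]) spool();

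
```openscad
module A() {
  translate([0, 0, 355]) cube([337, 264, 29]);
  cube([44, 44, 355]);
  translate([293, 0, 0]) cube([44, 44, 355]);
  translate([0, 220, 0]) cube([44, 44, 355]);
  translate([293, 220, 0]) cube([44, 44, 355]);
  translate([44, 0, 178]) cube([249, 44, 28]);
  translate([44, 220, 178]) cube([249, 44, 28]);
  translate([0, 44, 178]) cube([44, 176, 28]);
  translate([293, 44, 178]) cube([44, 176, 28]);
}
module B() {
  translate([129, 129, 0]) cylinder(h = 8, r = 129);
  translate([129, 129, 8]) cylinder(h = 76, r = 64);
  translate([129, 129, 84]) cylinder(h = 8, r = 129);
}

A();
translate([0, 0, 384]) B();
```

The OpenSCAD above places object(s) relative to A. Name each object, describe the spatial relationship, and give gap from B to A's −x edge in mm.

A is a stool. B is a spool. The spool is on top of the stool. The gap from the spool to the stool's −x edge is 0 mm.

The spool's min-x is at 0; the stool's min-x is 0; gap = 0 mm.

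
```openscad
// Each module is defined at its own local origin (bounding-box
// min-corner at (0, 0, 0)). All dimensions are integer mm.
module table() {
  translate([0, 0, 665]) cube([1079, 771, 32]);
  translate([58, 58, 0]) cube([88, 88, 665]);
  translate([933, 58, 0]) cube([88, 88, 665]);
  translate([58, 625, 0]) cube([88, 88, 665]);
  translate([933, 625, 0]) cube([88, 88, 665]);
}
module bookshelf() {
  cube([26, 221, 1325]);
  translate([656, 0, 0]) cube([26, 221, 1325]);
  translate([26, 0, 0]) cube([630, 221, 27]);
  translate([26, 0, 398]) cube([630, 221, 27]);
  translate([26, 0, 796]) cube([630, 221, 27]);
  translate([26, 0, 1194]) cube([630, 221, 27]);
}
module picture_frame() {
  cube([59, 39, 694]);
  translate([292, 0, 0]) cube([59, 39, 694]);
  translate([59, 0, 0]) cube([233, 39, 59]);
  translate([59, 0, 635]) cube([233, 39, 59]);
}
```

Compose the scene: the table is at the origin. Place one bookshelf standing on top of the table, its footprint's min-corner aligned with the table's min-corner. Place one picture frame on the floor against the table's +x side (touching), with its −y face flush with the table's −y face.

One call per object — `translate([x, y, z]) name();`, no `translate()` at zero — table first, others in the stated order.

table();
translate([0, 0, 697]) bookshelf();
translate([1079, 0, 0]) picture_frame();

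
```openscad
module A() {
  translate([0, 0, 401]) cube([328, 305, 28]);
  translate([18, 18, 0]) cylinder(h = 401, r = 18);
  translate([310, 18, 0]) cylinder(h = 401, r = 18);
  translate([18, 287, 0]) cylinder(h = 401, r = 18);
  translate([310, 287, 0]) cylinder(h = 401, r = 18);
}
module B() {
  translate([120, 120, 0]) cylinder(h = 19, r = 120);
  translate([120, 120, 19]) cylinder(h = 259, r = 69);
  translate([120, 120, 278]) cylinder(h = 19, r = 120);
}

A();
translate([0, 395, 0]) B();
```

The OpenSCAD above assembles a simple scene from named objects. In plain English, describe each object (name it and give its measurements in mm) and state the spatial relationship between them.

A is a four-legged stool. The seat is 328×305 mm, 28 mm thick, top at z = 429 mm. It stands on four round legs, each 36 mm in diameter, from z = 0 to the seat underside, each leg's axis is inset half a diameter from the nearest pair of seat edges (so the leg's bounding box is flush with the corner).

B is a spool: two coaxial disc flanges of radius 120 mm and thickness 19 mm, joined by a core cylinder of radius 69 mm and height 259 mm. The lower flange rests on z = 0 and the three cylinders share a vertical axis.

The spool is on the floor beside the stool on its +y side.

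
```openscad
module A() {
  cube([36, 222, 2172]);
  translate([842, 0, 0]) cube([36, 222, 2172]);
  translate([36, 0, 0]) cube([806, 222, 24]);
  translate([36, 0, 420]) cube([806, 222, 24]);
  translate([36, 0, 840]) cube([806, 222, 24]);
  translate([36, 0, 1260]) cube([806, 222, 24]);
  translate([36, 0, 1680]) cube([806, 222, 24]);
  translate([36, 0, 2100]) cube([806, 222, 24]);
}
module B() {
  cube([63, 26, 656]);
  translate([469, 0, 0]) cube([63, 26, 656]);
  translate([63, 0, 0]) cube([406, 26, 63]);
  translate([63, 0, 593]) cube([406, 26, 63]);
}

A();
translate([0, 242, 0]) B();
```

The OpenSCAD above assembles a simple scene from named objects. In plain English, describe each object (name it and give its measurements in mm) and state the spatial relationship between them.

A is an open bookshelf. Two side panels, each 36 mm thick, 222 mm deep and 2172 mm tall, stand 878 mm apart (outside-to-outside). Between them sit 6 shelves, each 24 mm thick and 222 mm deep, spanning the full gap between the sides. The bottom shelf rests on the floor (its underside at z = 0) and the clear gap between one shelf's top and the next shelf's underside is 396 mm.

B is a rectangular picture frame lying in the x–z plane (depth along y). The opening is 406 mm wide (x) by 530 mm tall (z), surrounded by a border 63 mm wide on all four sides. The frame is 26 mm deep and is made of two full-height vertical stiles with two horizontal rails fitted between them.

The picture frame is on the floor beside the bookshelf on its +y side.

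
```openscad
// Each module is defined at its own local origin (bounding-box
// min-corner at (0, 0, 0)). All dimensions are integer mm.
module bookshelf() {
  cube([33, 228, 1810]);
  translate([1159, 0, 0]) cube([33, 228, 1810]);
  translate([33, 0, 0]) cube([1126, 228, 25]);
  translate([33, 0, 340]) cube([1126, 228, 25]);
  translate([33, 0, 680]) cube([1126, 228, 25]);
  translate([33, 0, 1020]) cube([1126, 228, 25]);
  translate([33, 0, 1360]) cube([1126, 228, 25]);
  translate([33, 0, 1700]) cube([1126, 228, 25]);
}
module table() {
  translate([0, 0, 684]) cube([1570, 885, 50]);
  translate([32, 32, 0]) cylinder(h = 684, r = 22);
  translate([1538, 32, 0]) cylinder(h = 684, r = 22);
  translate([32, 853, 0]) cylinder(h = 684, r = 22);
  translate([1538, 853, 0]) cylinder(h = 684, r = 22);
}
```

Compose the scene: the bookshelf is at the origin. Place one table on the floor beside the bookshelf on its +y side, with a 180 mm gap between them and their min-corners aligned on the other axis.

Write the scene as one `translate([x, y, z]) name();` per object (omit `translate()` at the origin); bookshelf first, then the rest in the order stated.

bookshelf();
translate([0, 408, 0]) table();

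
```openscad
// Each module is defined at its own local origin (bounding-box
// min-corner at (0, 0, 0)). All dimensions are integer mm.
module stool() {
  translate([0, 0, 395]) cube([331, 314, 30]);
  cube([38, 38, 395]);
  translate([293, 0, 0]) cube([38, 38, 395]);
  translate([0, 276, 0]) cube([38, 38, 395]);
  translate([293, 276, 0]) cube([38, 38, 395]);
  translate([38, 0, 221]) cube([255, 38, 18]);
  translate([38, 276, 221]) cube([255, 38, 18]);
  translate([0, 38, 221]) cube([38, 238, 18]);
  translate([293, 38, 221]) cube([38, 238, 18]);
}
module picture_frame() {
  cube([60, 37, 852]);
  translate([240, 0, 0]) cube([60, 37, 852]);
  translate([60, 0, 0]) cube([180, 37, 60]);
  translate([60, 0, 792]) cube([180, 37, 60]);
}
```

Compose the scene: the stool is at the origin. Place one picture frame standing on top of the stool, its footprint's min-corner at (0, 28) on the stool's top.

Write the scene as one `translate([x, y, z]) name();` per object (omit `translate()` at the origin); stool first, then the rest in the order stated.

stool();
translate([0, 28, 425]) picture_frame();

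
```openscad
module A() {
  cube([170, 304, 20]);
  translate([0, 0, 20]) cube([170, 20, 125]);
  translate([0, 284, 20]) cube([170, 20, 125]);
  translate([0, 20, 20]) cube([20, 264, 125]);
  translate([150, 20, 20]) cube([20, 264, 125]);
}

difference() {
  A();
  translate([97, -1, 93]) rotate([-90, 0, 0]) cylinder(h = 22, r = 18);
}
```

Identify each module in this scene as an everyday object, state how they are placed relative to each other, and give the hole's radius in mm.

The subtracted cylinder has r = 18 mm.

A is an open box. The open box has a circular hole through its front wall. The hole's radius is 18 mm.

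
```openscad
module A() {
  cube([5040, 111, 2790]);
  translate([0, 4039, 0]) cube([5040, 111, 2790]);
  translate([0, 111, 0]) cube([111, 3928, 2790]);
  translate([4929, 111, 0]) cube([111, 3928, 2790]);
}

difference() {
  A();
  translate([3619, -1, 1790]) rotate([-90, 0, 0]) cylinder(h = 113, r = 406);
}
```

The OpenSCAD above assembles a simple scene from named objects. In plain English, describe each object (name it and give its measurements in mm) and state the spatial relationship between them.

A is a box-shaped house frame (walls only): outside footprint 5040×4150 mm, wall height 2790 mm, wall thickness 111 mm. The two y-facing walls run the full x-width; the two x-facing walls fit between the inner faces of the y-facing walls.

The house frame has a circular hole of radius 406 mm through its front wall, centred at (x = 3619, z = 1790).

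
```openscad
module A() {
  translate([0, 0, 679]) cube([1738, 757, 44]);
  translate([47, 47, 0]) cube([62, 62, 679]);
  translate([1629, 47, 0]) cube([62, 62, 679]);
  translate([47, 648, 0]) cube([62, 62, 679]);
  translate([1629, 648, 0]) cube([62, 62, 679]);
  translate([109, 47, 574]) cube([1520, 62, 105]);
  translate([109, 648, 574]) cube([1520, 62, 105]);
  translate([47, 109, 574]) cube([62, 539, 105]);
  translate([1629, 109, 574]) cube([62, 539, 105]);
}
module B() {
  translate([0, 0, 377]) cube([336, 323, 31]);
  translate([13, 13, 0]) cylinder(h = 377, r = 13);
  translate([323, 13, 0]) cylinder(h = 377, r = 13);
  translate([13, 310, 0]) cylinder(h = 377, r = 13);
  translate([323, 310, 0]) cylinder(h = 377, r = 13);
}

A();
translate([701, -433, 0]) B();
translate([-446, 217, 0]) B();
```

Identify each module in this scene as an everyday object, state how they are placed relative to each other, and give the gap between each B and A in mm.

A is a table. B is a stool. Two stools sit around the table at the −y, −x sides. The gap between each stool and the table is 110 mm.

Each stool's nearest face is 110 mm from the table's bounding box.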